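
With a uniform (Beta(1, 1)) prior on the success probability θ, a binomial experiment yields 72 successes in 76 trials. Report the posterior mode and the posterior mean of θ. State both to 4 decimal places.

Posterior: Beta(1+72, 1+4) = Beta(73, 5).
Mode = (73−1)/(73+5−2) = 72/76 = 0.9474.
With a flat prior the MAP equals the MLE, 72/76.
Mean = 73/(73+5) = 73/78 = 0.9359.
The posterior is left-skewed, so the mode exceeds the mean.

MAP: 0.9474. Posterior mean: 0.9359.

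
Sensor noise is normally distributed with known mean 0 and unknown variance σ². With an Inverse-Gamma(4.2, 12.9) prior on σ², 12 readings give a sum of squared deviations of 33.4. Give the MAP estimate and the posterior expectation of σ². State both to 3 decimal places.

Posterior: Inverse-Gamma(shape = 4.2+12/2 = 10.2, scale = 12.9+33.4/2 = 29.6).
Mode = β/(α+1) = 29.6/11.2 = 2.643.
Mean = β/(α−1) = 29.6/9.2 = 3.217.
Right-skewed posterior ⇒ mode < mean.

MAP = 2.643, posterior mean = 3.217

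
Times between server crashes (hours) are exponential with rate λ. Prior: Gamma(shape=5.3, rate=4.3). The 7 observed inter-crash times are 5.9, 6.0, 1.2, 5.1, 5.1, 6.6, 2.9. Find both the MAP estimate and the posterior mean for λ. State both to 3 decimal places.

λ_MAP = 0.305, E[λ|data] = 0.332

Σ times = 32.8. Posterior: Gamma(shape = 5.3+7 = 12.3, rate = 4.3+32.8 = 37.1).
Mode = (α−1)/β = 11.3/37.1 = 0.305.
Mean = α/β = 12.3/37.1 = 0.332.
Mean > mode: the posterior has a right tail.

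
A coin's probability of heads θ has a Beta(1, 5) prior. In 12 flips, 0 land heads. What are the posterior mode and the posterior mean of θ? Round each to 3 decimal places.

MAP = 0.000; posterior mean = 0.056

Posterior: Beta(1+0, 5+12) = Beta(1, 17).
Since α = 1 ≤ 1 and β > 1, the Beta density is monotone decreasing on [0,1]; the mode is at 0.
Mean = 1/(1+17) = 0.056.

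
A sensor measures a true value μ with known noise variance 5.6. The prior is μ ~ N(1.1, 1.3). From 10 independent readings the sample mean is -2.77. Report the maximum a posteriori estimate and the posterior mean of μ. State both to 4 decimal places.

Posterior for μ is Normal. Precision-weighted mean: (1/1.3·1.1 + 10/5.6·-2.77) / (1/1.3 + 10/5.6) = -1.6048.
A Normal posterior is symmetric, so mode = mean.

MAP: -1.6048. Posterior mean: -1.6048.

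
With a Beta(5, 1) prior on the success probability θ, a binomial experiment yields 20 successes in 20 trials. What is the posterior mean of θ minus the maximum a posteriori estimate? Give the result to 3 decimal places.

-0.038

Posterior: Beta(5+20, 1+0) = Beta(25, 1).
Since β = 1 ≤ 1 and α > 1, the Beta density is monotone increasing on [0,1]; the mode is at 1.
Mean = 25/(25+1) = 0.962.
Difference = 0.962 − 1.000 = -0.038.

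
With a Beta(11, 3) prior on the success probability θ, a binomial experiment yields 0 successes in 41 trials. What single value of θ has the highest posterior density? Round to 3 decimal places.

0.189

Posterior: Beta(11+0, 3+41) = Beta(11, 44).
Mode = (11−1)/(11+44−2) = 10/53 = 0.189.
Mean = 11/(11+44) = 11/55 = 0.200.
This is the posterior mode — the MAP estimate.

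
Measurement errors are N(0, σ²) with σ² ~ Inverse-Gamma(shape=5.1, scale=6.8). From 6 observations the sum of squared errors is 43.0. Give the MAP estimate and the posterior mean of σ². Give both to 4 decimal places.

MAP = 3.1099; posterior mean = 3.9859

Posterior: Inverse-Gamma(shape = 5.1+6/2 = 8.1, scale = 6.8+43.0/2 = 28.3).
Mode = β/(α+1) = 28.3/9.1 = 3.1099.
Mean = β/(α−1) = 28.3/7.1 = 3.9859.
The posterior is right-skewed, so the mean exceeds the mode.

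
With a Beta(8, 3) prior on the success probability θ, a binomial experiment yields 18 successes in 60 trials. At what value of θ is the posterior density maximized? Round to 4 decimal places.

0.3623

Posterior: Beta(8+18, 3+42) = Beta(26, 45).
Mode = (26−1)/(26+45−2) = 25/69 = 0.3623.
Mean = 26/(26+45) = 26/71 = 0.3662.
This is the posterior mode — the MAP estimate.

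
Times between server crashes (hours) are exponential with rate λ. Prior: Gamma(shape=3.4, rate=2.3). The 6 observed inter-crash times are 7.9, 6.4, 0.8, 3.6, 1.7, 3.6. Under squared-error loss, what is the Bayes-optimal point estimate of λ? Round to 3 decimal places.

0.357

Σ times = 24.0. Posterior: Gamma(shape = 3.4+6 = 9.4, rate = 2.3+24.0 = 26.3).
Mode = (α−1)/β = 8.4/26.3 = 0.319.
Mean = α/β = 9.4/26.3 = 0.357.
Squared-error loss ⇒ the optimal estimator is the posterior mean.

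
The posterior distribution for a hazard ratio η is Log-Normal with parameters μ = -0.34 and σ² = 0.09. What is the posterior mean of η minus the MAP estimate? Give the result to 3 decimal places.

Mode = exp(μ − σ²) = exp(-0.43) = 0.651.
Mean = exp(μ + σ²/2) = exp(-0.295) = 0.745.
Difference = 0.745 − 0.651 = 0.094.

0.094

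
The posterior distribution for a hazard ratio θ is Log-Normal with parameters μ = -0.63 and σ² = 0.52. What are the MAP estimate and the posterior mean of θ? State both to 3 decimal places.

MAP: 0.317. Posterior mean: 0.691.

Mode = exp(μ − σ²) = exp(-1.15) = 0.317.
Mean = exp(μ + σ²/2) = exp(-0.370) = 0.691.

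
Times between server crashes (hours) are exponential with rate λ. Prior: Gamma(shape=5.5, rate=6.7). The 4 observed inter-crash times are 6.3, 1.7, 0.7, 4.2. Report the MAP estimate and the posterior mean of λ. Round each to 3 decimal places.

Σ times = 12.9. Posterior: Gamma(shape = 5.5+4 = 9.5, rate = 6.7+12.9 = 19.6).
Mode = (α−1)/β = 8.5/19.6 = 0.434.
Mean = α/β = 9.5/19.6 = 0.485.

MAP = 0.434, posterior mean = 0.485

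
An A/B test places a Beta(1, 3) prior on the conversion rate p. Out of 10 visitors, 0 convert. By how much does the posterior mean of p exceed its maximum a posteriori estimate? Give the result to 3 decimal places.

0.071

Posterior: Beta(1+0, 3+10) = Beta(1, 13).
Since α = 1 ≤ 1 and β > 1, the Beta density is monotone decreasing on [0,1]; the mode is at 0.
Mean = 1/(1+13) = 0.071.
Difference = 0.071 − 0.000 = 0.071.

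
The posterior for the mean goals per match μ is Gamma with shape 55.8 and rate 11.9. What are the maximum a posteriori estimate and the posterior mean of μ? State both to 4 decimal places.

Mode = (α−1)/β = 54.8/11.9 = 4.6050.
Mean = α/β = 55.8/11.9 = 4.6891.

maximum a posteriori estimate = 4.6050, posterior mean = 4.6891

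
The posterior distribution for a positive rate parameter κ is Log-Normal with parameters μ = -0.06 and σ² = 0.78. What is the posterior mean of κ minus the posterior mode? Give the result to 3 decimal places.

0.959

Mode = exp(μ − σ²) = exp(-0.84) = 0.432.
Mean = exp(μ + σ²/2) = exp(0.330) = 1.391.
Difference = 1.391 − 0.432 = 0.959.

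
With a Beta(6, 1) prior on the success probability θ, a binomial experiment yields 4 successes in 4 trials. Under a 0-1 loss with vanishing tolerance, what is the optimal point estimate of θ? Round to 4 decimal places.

Posterior: Beta(6+4, 1+0) = Beta(10, 1).
Since β = 1 ≤ 1 and α > 1, the Beta density is monotone increasing on [0,1]; the mode is at 1.
Mean = 10/(10+1) = 0.9091.
This is the posterior mode — the MAP estimate.

1.0000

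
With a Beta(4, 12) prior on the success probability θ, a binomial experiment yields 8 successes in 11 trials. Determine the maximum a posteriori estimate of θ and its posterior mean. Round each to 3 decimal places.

Posterior: Beta(4+8, 12+3) = Beta(12, 15).
Mode = (12−1)/(12+15−2) = 11/25 = 0.440.
Mean = 12/(12+15) = 12/27 = 0.444.
Mean > mode: the posterior has a right tail.

MAP = 0.440; posterior mean = 0.444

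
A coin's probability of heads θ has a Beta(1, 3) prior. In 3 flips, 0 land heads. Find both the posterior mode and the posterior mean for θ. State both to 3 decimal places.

θ_MAP = 0.000, E[θ|data] = 0.143

Posterior: Beta(1+0, 3+3) = Beta(1, 6).
Since α = 1 ≤ 1 and β > 1, the Beta density is monotone decreasing on [0,1]; the mode is at 0.
Mean = 1/(1+6) = 0.143.
The posterior is right-skewed, so the mean exceeds the mode.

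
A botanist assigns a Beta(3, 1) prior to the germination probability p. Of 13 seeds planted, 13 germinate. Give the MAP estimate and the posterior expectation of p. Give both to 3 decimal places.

Posterior: Beta(3+13, 1+0) = Beta(16, 1).
Since β = 1 ≤ 1 and α > 1, the Beta density is monotone increasing on [0,1]; the mode is at 1.
Mean = 16/(16+1) = 0.941.

MAP: 1.000. Posterior mean: 0.941.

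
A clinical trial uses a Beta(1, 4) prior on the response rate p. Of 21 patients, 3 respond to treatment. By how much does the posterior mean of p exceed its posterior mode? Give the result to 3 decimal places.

0.029

Posterior: Beta(1+3, 4+18) = Beta(4, 22).
Mode = (4−1)/(4+22−2) = 3/24 = 0.125.
Mean = 4/(4+22) = 4/26 = 0.154.
Difference = 0.154 − 0.125 = 0.029.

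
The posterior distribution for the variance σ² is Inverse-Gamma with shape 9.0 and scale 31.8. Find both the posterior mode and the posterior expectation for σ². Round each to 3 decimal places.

Mode = β/(α+1) = 31.8/10.0 = 3.180.
Mean = β/(α−1) = 31.8/8.0 = 3.975.

MAP = 3.180, posterior mean = 3.975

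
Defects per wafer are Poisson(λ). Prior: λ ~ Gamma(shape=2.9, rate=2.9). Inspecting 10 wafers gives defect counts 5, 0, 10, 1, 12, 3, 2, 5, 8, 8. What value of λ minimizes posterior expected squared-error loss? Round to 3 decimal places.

4.411

Σ counts = 54. Posterior: Gamma(shape = 2.9+54 = 56.9, rate = 2.9+10 = 12.9).
Mode = (α−1)/β = 55.9/12.9 = 4.333.
Mean = α/β = 56.9/12.9 = 4.411.
Squared-error loss ⇒ the optimal estimator is the posterior mean.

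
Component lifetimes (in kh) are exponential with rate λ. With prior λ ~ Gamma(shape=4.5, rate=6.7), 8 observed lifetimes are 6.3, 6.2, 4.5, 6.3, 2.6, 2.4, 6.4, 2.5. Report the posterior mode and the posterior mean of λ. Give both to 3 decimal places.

MAP = 0.262, posterior mean = 0.285

Σ times = 37.2. Posterior: Gamma(shape = 4.5+8 = 12.5, rate = 6.7+37.2 = 43.9).
Mode = (α−1)/β = 11.5/43.9 = 0.262.
Mean = α/β = 12.5/43.9 = 0.285.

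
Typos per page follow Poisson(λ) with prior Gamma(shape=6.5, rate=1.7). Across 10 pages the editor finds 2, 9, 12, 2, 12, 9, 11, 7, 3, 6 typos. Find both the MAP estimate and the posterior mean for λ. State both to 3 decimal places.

MAP: 6.709. Posterior mean: 6.795.

Σ counts = 73. Posterior: Gamma(shape = 6.5+73 = 79.5, rate = 1.7+10 = 11.7).
Mode = (α−1)/β = 78.5/11.7 = 6.709.
Mean = α/β = 79.5/11.7 = 6.795.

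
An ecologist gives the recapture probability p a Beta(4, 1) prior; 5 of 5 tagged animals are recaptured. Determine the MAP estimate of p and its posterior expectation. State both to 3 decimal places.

Posterior: Beta(4+5, 1+0) = Beta(9, 1).
Since β = 1 ≤ 1 and α > 1, the Beta density is monotone increasing on [0,1]; the mode is at 1.
Mean = 9/(9+1) = 0.900.

p_MAP = 1.000, E[p|data] = 0.900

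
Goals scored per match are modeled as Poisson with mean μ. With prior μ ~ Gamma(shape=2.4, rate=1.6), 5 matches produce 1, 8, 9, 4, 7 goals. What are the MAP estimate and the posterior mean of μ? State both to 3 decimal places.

Σ counts = 29. Posterior: Gamma(shape = 2.4+29 = 31.4, rate = 1.6+5 = 6.6).
Mode = (α−1)/β = 30.4/6.6 = 4.606.
Mean = α/β = 31.4/6.6 = 4.758.

MAP: 4.606. Posterior mean: 4.758.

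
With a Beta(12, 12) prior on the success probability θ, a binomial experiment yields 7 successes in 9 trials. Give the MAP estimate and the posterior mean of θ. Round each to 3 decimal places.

MAP = 0.581; posterior mean = 0.576

Posterior: Beta(12+7, 12+2) = Beta(19, 14).
Mode = (19−1)/(19+14−2) = 18/31 = 0.581.
Mean = 19/(19+14) = 19/33 = 0.576.
Left-skewed posterior ⇒ mean < mode.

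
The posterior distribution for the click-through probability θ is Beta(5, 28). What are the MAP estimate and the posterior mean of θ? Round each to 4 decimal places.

Mode = (5−1)/(5+28−2) = 4/31 = 0.1290.
Mean = 5/(5+28) = 5/33 = 0.1515.
Mean > mode: the posterior has a right tail.

MAP estimate = 0.1290, posterior mean = 0.1515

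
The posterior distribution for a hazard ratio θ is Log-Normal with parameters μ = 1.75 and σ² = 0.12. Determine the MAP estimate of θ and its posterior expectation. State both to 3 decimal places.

MAP = 5.104; posterior mean = 6.110

Mode = exp(μ − σ²) = exp(1.63) = 5.104.
Mean = exp(μ + σ²/2) = exp(1.810) = 6.110.
The mean is pulled above the mode by the posterior's right skew.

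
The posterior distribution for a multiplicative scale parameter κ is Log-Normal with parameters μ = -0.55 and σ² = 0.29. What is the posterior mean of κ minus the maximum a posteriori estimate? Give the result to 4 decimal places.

0.2353

Mode = exp(μ − σ²) = exp(-0.84) = 0.4317.
Mean = exp(μ + σ²/2) = exp(-0.405) = 0.6670.
Difference = 0.6670 − 0.4317 = 0.2353.
Right-skewed posterior ⇒ mode < mean.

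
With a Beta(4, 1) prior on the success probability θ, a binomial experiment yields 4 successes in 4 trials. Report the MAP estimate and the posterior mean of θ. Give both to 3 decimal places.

θ_MAP = 1.000, E[θ|data] = 0.889

Posterior: Beta(4+4, 1+0) = Beta(8, 1).
Since β = 1 ≤ 1 and α > 1, the Beta density is monotone increasing on [0,1]; the mode is at 1.
Mean = 8/(8+1) = 0.889.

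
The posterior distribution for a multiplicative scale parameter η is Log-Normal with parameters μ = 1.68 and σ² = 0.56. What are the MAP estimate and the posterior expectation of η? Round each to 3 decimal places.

Mode = exp(μ − σ²) = exp(1.12) = 3.065.
Mean = exp(μ + σ²/2) = exp(1.960) = 7.099.

MAP = 3.065; posterior mean = 7.099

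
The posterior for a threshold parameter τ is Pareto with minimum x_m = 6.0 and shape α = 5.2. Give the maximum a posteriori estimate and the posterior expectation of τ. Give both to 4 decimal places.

The Pareto density is strictly decreasing on [x_m, ∞), so the mode is x_m = 6.0000.
Mean = α·x_m/(α−1) = 5.2·6.0/4.2 = 7.4286.

MAP = 6.0000, posterior mean = 7.4286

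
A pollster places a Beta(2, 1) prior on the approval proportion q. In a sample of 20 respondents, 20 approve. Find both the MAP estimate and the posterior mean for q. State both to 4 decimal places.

MAP = 1.0000, posterior mean = 0.9565

Posterior: Beta(2+20, 1+0) = Beta(22, 1).
Since β = 1 ≤ 1 and α > 1, the Beta density is monotone increasing on [0,1]; the mode is at 1.
Mean = 22/(22+1) = 0.9565.
The mean is pulled below the mode by the posterior's left skew.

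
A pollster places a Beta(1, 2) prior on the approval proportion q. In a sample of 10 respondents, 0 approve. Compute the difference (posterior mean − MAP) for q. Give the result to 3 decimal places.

Posterior: Beta(1+0, 2+10) = Beta(1, 12).
Since α = 1 ≤ 1 and β > 1, the Beta density is monotone decreasing on [0,1]; the mode is at 0.
Mean = 1/(1+12) = 0.077.
Difference = 0.077 − 0.000 = 0.077.

0.077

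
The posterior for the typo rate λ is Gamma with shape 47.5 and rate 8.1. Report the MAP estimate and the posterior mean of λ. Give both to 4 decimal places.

Mode = (α−1)/β = 46.5/8.1 = 5.7407.
Mean = α/β = 47.5/8.1 = 5.8642.
The posterior is right-skewed, so the mean exceeds the mode.

MAP estimate = 5.7407, posterior mean = 5.8642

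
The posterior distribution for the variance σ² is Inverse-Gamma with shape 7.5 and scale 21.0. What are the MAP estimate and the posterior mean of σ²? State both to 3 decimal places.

MAP estimate = 2.471, posterior mean = 3.231

Mode = β/(α+1) = 21.0/8.5 = 2.471.
Mean = β/(α−1) = 21.0/6.5 = 3.231.
Mean > mode: the posterior has a right tail.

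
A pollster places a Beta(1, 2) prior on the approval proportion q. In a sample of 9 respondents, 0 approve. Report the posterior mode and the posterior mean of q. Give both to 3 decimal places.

MAP = 0.000, posterior mean = 0.083

Posterior: Beta(1+0, 2+9) = Beta(1, 11).
Since α = 1 ≤ 1 and β > 1, the Beta density is monotone decreasing on [0,1]; the mode is at 0.
Mean = 1/(1+11) = 0.083.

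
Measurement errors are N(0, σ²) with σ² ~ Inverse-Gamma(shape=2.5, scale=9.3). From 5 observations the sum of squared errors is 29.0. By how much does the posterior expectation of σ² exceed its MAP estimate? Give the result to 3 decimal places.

1.983

Posterior: Inverse-Gamma(shape = 2.5+5/2 = 5.0, scale = 9.3+29.0/2 = 23.8).
Mode = β/(α+1) = 23.8/6.0 = 3.967.
Mean = β/(α−1) = 23.8/4.0 = 5.950.
Difference = 5.950 − 3.967 = 1.983.
The mean is pulled above the mode by the posterior's right skew.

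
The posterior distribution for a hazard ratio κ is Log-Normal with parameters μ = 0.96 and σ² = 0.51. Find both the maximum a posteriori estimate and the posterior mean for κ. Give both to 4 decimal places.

κ_MAP = 1.5683, E[κ|data] = 3.3703

Mode = exp(μ − σ²) = exp(0.45) = 1.5683.
Mean = exp(μ + σ²/2) = exp(1.215) = 3.3703.
Mean > mode: the posterior has a right tail.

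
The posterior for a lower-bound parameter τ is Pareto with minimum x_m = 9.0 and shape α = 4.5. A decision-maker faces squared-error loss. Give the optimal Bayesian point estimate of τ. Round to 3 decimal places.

The Pareto density is strictly decreasing on [x_m, ∞), so the mode is x_m = 9.000.
Mean = α·x_m/(α−1) = 4.5·9.0/3.5 = 11.571.
Squared-error loss ⇒ the optimal estimator is the posterior mean.

11.571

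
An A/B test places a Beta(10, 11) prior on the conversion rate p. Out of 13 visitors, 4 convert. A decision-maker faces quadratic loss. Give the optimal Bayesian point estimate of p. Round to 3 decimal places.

Posterior: Beta(10+4, 11+9) = Beta(14, 20).
Mode = (14−1)/(14+20−2) = 13/32 = 0.406.
Mean = 14/(14+20) = 14/34 = 0.412.
Quadratic loss ⇒ the optimal estimator is the posterior mean.

0.412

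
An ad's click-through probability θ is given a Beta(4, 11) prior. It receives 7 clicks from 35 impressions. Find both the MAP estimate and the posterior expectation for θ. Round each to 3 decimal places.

Posterior: Beta(4+7, 11+28) = Beta(11, 39).
Mode = (11−1)/(11+39−2) = 10/48 = 0.208.
Mean = 11/(11+39) = 11/50 = 0.220.

MAP: 0.208. Posterior mean: 0.220.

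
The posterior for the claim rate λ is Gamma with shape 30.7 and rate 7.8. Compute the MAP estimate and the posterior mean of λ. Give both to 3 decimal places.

Mode = (α−1)/β = 29.7/7.8 = 3.808.
Mean = α/β = 30.7/7.8 = 3.936.
Right-skewed posterior ⇒ mode < mean.

MAP = 3.808; posterior mean = 3.936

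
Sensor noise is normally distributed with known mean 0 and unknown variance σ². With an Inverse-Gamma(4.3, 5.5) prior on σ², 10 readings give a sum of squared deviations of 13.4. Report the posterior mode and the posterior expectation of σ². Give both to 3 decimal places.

Posterior: Inverse-Gamma(shape = 4.3+10/2 = 9.3, scale = 5.5+13.4/2 = 12.2).
Mode = β/(α+1) = 12.2/10.3 = 1.184.
Mean = β/(α−1) = 12.2/8.3 = 1.470.
The posterior is right-skewed, so the mean exceeds the mode.

MAP: 1.184. Posterior mean: 1.470.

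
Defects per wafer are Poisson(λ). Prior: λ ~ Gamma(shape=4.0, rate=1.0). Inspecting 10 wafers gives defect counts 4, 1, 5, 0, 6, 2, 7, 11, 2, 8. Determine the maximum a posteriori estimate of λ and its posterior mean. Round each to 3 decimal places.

Σ counts = 46. Posterior: Gamma(shape = 4.0+46 = 50.0, rate = 1.0+10 = 11.0).
Mode = (α−1)/β = 49.0/11.0 = 4.455.
Mean = α/β = 50.0/11.0 = 4.545.
The mean is pulled above the mode by the posterior's right skew.

MAP = 4.455; posterior mean = 4.545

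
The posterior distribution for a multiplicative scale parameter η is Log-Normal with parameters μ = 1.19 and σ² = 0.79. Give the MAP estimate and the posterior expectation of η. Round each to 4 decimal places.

MAP = 1.4918; posterior mean = 4.8793

Mode = exp(μ − σ²) = exp(0.40) = 1.4918.
Mean = exp(μ + σ²/2) = exp(1.585) = 4.8793.
The mean is pulled above the mode by the posterior's right skew.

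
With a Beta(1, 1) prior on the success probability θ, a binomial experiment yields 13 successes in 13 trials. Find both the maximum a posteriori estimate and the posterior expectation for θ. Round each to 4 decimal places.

θ_MAP = 1.0000, E[θ|data] = 0.9333

Posterior: Beta(1+13, 1+0) = Beta(14, 1).
Since β = 1 ≤ 1 and α > 1, the Beta density is monotone increasing on [0,1]; the mode is at 1.
Mean = 14/(14+1) = 0.9333.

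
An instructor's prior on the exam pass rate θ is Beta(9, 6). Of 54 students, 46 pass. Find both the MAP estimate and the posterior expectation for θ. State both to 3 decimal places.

Posterior: Beta(9+46, 6+8) = Beta(55, 14).
Mode = (55−1)/(55+14−2) = 54/67 = 0.806.
Mean = 55/(55+14) = 55/69 = 0.797.

MAP: 0.806. Posterior mean: 0.797.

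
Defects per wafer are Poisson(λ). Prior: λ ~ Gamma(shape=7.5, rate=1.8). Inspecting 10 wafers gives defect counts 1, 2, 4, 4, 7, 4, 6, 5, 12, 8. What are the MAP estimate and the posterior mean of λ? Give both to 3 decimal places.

Σ counts = 53. Posterior: Gamma(shape = 7.5+53 = 60.5, rate = 1.8+10 = 11.8).
Mode = (α−1)/β = 59.5/11.8 = 5.042.
Mean = α/β = 60.5/11.8 = 5.127.

MAP = 5.042; posterior mean = 5.127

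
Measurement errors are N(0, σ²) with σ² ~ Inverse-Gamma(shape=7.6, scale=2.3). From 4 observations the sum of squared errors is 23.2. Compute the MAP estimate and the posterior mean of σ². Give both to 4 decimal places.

σ²_MAP = 1.3113, E[σ²|data] = 1.6163

Posterior: Inverse-Gamma(shape = 7.6+4/2 = 9.6, scale = 2.3+23.2/2 = 13.9).
Mode = β/(α+1) = 13.9/10.6 = 1.3113.
Mean = β/(α−1) = 13.9/8.6 = 1.6163.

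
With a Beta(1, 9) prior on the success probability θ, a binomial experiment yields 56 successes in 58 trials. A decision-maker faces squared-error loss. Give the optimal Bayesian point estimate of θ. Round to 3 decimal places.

0.838

Posterior: Beta(1+56, 9+2) = Beta(57, 11).
Mode = (57−1)/(57+11−2) = 56/66 = 0.848.
Mean = 57/(57+11) = 57/68 = 0.838.
Squared-error loss ⇒ the optimal estimator is the posterior mean.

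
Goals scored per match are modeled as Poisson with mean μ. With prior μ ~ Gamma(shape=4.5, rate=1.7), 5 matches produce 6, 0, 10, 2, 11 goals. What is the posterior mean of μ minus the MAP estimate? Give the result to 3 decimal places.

0.149

Σ counts = 29. Posterior: Gamma(shape = 4.5+29 = 33.5, rate = 1.7+5 = 6.7).
Mode = (α−1)/β = 32.5/6.7 = 4.851.
Mean = α/β = 33.5/6.7 = 5.000.
Difference = 5.000 − 4.851 = 0.149.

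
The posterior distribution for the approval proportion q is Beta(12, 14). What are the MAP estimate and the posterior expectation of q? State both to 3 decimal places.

MAP = 0.458, posterior mean = 0.462

Mode = (12−1)/(12+14−2) = 11/24 = 0.458.
Mean = 12/(12+14) = 12/26 = 0.462.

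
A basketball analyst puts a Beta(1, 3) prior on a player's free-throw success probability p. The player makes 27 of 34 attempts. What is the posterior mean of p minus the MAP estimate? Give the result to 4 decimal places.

Posterior: Beta(1+27, 3+7) = Beta(28, 10).
Mode = (28−1)/(28+10−2) = 27/36 = 0.7500.
Mean = 28/(28+10) = 28/38 = 0.7368.
Difference = 0.7368 − 0.7500 = -0.0132.

-0.0132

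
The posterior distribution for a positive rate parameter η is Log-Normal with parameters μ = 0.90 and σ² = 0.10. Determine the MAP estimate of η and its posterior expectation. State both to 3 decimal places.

η_MAP = 2.226, E[η|data] = 2.586

Mode = exp(μ − σ²) = exp(0.80) = 2.226.
Mean = exp(μ + σ²/2) = exp(0.950) = 2.586.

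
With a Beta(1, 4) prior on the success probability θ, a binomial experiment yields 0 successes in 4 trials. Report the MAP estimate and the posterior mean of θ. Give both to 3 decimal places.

Posterior: Beta(1+0, 4+4) = Beta(1, 8).
Since α = 1 ≤ 1 and β > 1, the Beta density is monotone decreasing on [0,1]; the mode is at 0.
Mean = 1/(1+8) = 0.111.
Right-skewed posterior ⇒ mode < mean.

θ_MAP = 0.000, E[θ|data] = 0.111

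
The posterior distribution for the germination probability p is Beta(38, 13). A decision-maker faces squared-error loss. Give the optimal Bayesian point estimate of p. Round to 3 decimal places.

Mode = (38−1)/(38+13−2) = 37/49 = 0.755.
Mean = 38/(38+13) = 38/51 = 0.745.
Squared-error loss ⇒ the optimal estimator is the posterior mean.

0.745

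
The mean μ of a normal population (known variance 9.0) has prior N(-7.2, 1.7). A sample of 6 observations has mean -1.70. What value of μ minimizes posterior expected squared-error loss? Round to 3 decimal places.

Posterior for μ is Normal. Precision-weighted mean: (1/1.7·-7.2 + 6/9.0·-1.70) / (1/1.7 + 6/9.0) = -4.278.
A Normal posterior is symmetric, so mode = mean.
Squared-error loss ⇒ the optimal estimator is the posterior mean.

-4.278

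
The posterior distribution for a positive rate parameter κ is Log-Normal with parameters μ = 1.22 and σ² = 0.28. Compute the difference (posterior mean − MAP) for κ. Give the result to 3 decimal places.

Mode = exp(μ − σ²) = exp(0.94) = 2.560.
Mean = exp(μ + σ²/2) = exp(1.360) = 3.896.
Difference = 3.896 − 2.560 = 1.336.

1.336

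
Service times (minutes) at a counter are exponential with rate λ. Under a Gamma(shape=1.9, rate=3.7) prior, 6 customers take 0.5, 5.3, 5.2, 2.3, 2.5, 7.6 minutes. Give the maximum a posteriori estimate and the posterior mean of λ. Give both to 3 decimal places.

Σ times = 23.4. Posterior: Gamma(shape = 1.9+6 = 7.9, rate = 3.7+23.4 = 27.1).
Mode = (α−1)/β = 6.9/27.1 = 0.255.
Mean = α/β = 7.9/27.1 = 0.292.

MAP = 0.255, posterior mean = 0.292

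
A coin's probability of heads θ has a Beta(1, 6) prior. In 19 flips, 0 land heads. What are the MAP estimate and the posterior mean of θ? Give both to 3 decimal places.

Posterior: Beta(1+0, 6+19) = Beta(1, 25).
Since α = 1 ≤ 1 and β > 1, the Beta density is monotone decreasing on [0,1]; the mode is at 0.
Mean = 1/(1+25) = 0.038.

MAP = 0.000; posterior mean = 0.038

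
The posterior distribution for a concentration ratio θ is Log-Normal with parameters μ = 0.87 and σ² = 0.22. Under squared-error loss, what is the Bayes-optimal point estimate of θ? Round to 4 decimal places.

2.6645

Mode = exp(μ − σ²) = exp(0.65) = 1.9155.
Mean = exp(μ + σ²/2) = exp(0.980) = 2.6645.
Squared-error loss ⇒ the optimal estimator is the posterior mean.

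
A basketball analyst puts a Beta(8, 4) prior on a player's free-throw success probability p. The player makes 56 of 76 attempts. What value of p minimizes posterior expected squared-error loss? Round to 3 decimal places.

Posterior: Beta(8+56, 4+20) = Beta(64, 24).
Mode = (64−1)/(64+24−2) = 63/86 = 0.733.
Mean = 64/(64+24) = 64/88 = 0.727.
Squared-error loss ⇒ the optimal estimator is the posterior mean.

0.727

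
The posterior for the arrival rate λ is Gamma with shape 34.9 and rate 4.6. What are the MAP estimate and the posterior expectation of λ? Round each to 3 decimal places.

MAP: 7.370. Posterior mean: 7.587.

Mode = (α−1)/β = 33.9/4.6 = 7.370.
Mean = α/β = 34.9/4.6 = 7.587.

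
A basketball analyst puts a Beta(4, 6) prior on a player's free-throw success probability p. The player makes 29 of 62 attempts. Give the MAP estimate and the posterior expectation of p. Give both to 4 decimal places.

MAP estimate = 0.4571, posterior expectation = 0.4583

Posterior: Beta(4+29, 6+33) = Beta(33, 39).
Mode = (33−1)/(33+39−2) = 32/70 = 0.4571.
Mean = 33/(33+39) = 33/72 = 0.4583.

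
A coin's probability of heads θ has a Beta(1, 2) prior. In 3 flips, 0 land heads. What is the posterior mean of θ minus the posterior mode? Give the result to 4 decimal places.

0.1667

Posterior: Beta(1+0, 2+3) = Beta(1, 5).
Since α = 1 ≤ 1 and β > 1, the Beta density is monotone decreasing on [0,1]; the mode is at 0.
Mean = 1/(1+5) = 0.1667.
Difference = 0.1667 − 0.0000 = 0.1667.
Mean > mode: the posterior has a right tail.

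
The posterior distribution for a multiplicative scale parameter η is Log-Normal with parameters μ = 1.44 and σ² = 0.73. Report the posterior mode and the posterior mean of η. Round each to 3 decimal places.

Mode = exp(μ − σ²) = exp(0.71) = 2.034.
Mean = exp(μ + σ²/2) = exp(1.805) = 6.080.
Mean > mode: the posterior has a right tail.

MAP = 2.034, posterior mean = 6.080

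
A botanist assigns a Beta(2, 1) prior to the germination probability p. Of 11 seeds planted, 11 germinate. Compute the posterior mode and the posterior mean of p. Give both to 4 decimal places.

MAP = 1.0000, posterior mean = 0.9286

Posterior: Beta(2+11, 1+0) = Beta(13, 1).
Since β = 1 ≤ 1 and α > 1, the Beta density is monotone increasing on [0,1]; the mode is at 1.
Mean = 13/(13+1) = 0.9286.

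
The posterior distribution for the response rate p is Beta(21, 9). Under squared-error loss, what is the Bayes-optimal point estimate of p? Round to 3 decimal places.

Mode = (21−1)/(21+9−2) = 20/28 = 0.714.
Mean = 21/(21+9) = 21/30 = 0.700.
Squared-error loss ⇒ the optimal estimator is the posterior mean.

0.700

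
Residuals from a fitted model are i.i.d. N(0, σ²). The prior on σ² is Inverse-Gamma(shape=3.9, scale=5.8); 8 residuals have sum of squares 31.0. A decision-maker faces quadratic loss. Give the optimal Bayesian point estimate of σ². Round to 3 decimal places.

3.087

Posterior: Inverse-Gamma(shape = 3.9+8/2 = 7.9, scale = 5.8+31.0/2 = 21.3).
Mode = β/(α+1) = 21.3/8.9 = 2.393.
Mean = β/(α−1) = 21.3/6.9 = 3.087.
Quadratic loss ⇒ the optimal estimator is the posterior mean.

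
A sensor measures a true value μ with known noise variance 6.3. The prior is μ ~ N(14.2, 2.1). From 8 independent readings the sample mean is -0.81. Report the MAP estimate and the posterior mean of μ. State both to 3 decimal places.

μ_MAP = 3.284, E[μ|data] = 3.284

Posterior for μ is Normal. Precision-weighted mean: (1/2.1·14.2 + 8/6.3·-0.81) / (1/2.1 + 8/6.3) = 3.284.
A Normal posterior is symmetric, so mode = mean.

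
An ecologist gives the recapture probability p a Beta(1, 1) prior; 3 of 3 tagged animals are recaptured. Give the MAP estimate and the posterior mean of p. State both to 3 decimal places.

MAP = 1.000, posterior mean = 0.800

Posterior: Beta(1+3, 1+0) = Beta(4, 1).
Since β = 1 ≤ 1 and α > 1, the Beta density is monotone increasing on [0,1]; the mode is at 1.
Mean = 4/(4+1) = 0.800.
The posterior is left-skewed, so the mode exceeds the mean.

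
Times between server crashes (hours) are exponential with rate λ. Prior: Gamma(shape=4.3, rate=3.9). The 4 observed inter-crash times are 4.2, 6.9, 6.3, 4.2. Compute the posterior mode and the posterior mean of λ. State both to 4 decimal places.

MAP: 0.2863. Posterior mean: 0.3255.

Σ times = 21.6. Posterior: Gamma(shape = 4.3+4 = 8.3, rate = 3.9+21.6 = 25.5).
Mode = (α−1)/β = 7.3/25.5 = 0.2863.
Mean = α/β = 8.3/25.5 = 0.3255.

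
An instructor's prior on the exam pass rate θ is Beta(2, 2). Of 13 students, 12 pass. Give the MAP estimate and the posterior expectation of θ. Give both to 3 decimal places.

Posterior: Beta(2+12, 2+1) = Beta(14, 3).
Mode = (14−1)/(14+3−2) = 13/15 = 0.867.
Mean = 14/(14+3) = 14/17 = 0.824.
Left-skewed posterior ⇒ mean < mode.

MAP: 0.867. Posterior mean: 0.824.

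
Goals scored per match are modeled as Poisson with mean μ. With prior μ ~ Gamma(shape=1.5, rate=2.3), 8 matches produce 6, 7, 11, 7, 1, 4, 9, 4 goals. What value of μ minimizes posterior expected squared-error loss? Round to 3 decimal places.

4.903

Σ counts = 49. Posterior: Gamma(shape = 1.5+49 = 50.5, rate = 2.3+8 = 10.3).
Mode = (α−1)/β = 49.5/10.3 = 4.806.
Mean = α/β = 50.5/10.3 = 4.903.
Squared-error loss ⇒ the optimal estimator is the posterior mean.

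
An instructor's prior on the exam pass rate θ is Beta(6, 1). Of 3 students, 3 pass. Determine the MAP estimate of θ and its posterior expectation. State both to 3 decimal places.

Posterior: Beta(6+3, 1+0) = Beta(9, 1).
Since β = 1 ≤ 1 and α > 1, the Beta density is monotone increasing on [0,1]; the mode is at 1.
Mean = 9/(9+1) = 0.900.

MAP estimate = 1.000, posterior expectation = 0.900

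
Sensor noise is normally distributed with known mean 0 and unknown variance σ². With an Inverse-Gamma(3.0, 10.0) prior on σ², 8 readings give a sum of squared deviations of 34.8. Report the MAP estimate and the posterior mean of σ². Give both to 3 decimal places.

MAP = 3.425, posterior mean = 4.567

Posterior: Inverse-Gamma(shape = 3.0+8/2 = 7.0, scale = 10.0+34.8/2 = 27.4).
Mode = β/(α+1) = 27.4/8.0 = 3.425.
Mean = β/(α−1) = 27.4/6.0 = 4.567.
The posterior is right-skewed, so the mean exceeds the mode.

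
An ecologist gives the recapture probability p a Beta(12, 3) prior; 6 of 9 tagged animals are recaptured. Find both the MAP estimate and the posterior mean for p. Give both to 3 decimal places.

p_MAP = 0.773, E[p|data] = 0.750

Posterior: Beta(12+6, 3+3) = Beta(18, 6).
Mode = (18−1)/(18+6−2) = 17/22 = 0.773.
Mean = 18/(18+6) = 18/24 = 0.750.
The posterior is left-skewed, so the mode exceeds the mean.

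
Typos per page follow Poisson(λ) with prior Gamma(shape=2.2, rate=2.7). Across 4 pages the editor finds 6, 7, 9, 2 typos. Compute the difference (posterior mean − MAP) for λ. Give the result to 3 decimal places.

Σ counts = 24. Posterior: Gamma(shape = 2.2+24 = 26.2, rate = 2.7+4 = 6.7).
Mode = (α−1)/β = 25.2/6.7 = 3.761.
Mean = α/β = 26.2/6.7 = 3.910.
Difference = 3.910 − 3.761 = 0.149.
The posterior is right-skewed, so the mean exceeds the mode.

0.149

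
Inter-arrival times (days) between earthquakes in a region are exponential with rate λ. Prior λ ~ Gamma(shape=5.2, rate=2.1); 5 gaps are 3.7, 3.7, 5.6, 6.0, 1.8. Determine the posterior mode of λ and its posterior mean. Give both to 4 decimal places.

MAP: 0.4017. Posterior mean: 0.4454.

Σ times = 20.8. Posterior: Gamma(shape = 5.2+5 = 10.2, rate = 2.1+20.8 = 22.9).
Mode = (α−1)/β = 9.2/22.9 = 0.4017.
Mean = α/β = 10.2/22.9 = 0.4454.
Mean > mode: the posterior has a right tail.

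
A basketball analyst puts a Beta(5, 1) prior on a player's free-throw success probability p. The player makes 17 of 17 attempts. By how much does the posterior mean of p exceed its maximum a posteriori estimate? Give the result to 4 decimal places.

Posterior: Beta(5+17, 1+0) = Beta(22, 1).
Since β = 1 ≤ 1 and α > 1, the Beta density is monotone increasing on [0,1]; the mode is at 1.
Mean = 22/(22+1) = 0.9565.
Difference = 0.9565 − 1.0000 = -0.0435.

-0.0435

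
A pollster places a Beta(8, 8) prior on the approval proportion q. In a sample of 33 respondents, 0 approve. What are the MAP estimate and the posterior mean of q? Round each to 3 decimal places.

q_MAP = 0.149, E[q|data] = 0.163

Posterior: Beta(8+0, 8+33) = Beta(8, 41).
Mode = (8−1)/(8+41−2) = 7/47 = 0.149.
Mean = 8/(8+41) = 8/49 = 0.163.
The mean is pulled above the mode by the posterior's right skew.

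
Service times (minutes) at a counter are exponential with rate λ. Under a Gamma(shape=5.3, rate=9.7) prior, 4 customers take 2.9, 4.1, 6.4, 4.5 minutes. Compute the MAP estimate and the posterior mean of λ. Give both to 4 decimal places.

Σ times = 17.9. Posterior: Gamma(shape = 5.3+4 = 9.3, rate = 9.7+17.9 = 27.6).
Mode = (α−1)/β = 8.3/27.6 = 0.3007.
Mean = α/β = 9.3/27.6 = 0.3370.
The posterior is right-skewed, so the mean exceeds the mode.

MAP = 0.3007; posterior mean = 0.3370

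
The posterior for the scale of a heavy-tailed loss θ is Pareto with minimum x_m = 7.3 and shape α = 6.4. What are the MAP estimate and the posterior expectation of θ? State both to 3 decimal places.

θ_MAP = 7.300, E[θ|data] = 8.652

The Pareto density is strictly decreasing on [x_m, ∞), so the mode is x_m = 7.300.
Mean = α·x_m/(α−1) = 6.4·7.3/5.4 = 8.652.
Mean > mode: the posterior has a right tail.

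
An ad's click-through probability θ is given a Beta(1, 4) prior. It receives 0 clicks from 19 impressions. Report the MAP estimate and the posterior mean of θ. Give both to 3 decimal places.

Posterior: Beta(1+0, 4+19) = Beta(1, 23).
Since α = 1 ≤ 1 and β > 1, the Beta density is monotone decreasing on [0,1]; the mode is at 0.
Mean = 1/(1+23) = 0.042.
Right-skewed posterior ⇒ mode < mean.

θ_MAP = 0.000, E[θ|data] = 0.042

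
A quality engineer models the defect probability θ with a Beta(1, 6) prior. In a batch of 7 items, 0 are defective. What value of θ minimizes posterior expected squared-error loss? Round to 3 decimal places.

Posterior: Beta(1+0, 6+7) = Beta(1, 13).
Since α = 1 ≤ 1 and β > 1, the Beta density is monotone decreasing on [0,1]; the mode is at 0.
Mean = 1/(1+13) = 0.071.
Squared-error loss ⇒ the optimal estimator is the posterior mean.

0.071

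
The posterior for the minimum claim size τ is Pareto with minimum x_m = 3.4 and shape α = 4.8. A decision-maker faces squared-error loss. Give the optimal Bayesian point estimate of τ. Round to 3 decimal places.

4.295

The Pareto density is strictly decreasing on [x_m, ∞), so the mode is x_m = 3.400.
Mean = α·x_m/(α−1) = 4.8·3.4/3.8 = 4.295.
Squared-error loss ⇒ the optimal estimator is the posterior mean.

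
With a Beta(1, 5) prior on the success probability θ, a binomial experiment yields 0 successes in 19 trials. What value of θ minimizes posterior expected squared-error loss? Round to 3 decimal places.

Posterior: Beta(1+0, 5+19) = Beta(1, 24).
Since α = 1 ≤ 1 and β > 1, the Beta density is monotone decreasing on [0,1]; the mode is at 0.
Mean = 1/(1+24) = 0.040.
Squared-error loss ⇒ the optimal estimator is the posterior mean.

0.040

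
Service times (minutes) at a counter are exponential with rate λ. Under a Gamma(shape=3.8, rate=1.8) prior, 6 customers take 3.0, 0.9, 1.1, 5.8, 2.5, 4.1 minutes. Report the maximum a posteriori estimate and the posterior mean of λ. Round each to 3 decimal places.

MAP = 0.458; posterior mean = 0.510

Σ times = 17.4. Posterior: Gamma(shape = 3.8+6 = 9.8, rate = 1.8+17.4 = 19.2).
Mode = (α−1)/β = 8.8/19.2 = 0.458.
Mean = α/β = 9.8/19.2 = 0.510.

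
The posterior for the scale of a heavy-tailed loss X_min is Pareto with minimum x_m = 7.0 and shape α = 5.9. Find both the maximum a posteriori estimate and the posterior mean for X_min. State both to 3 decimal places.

maximum a posteriori estimate = 7.000, posterior mean = 8.429

The Pareto density is strictly decreasing on [x_m, ∞), so the mode is x_m = 7.000.
Mean = α·x_m/(α−1) = 5.9·7.0/4.9 = 8.429.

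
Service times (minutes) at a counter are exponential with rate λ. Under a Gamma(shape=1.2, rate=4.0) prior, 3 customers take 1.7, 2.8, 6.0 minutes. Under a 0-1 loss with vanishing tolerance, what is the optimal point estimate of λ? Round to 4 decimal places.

0.2207

Σ times = 10.5. Posterior: Gamma(shape = 1.2+3 = 4.2, rate = 4.0+10.5 = 14.5).
Mode = (α−1)/β = 3.2/14.5 = 0.2207.
Mean = α/β = 4.2/14.5 = 0.2897.
This is the posterior mode — the MAP estimate.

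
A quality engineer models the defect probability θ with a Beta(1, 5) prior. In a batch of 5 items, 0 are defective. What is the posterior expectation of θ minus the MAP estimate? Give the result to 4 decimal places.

Posterior: Beta(1+0, 5+5) = Beta(1, 10).
Since α = 1 ≤ 1 and β > 1, the Beta density is monotone decreasing on [0,1]; the mode is at 0.
Mean = 1/(1+10) = 0.0909.
Difference = 0.0909 − 0.0000 = 0.0909.

0.0909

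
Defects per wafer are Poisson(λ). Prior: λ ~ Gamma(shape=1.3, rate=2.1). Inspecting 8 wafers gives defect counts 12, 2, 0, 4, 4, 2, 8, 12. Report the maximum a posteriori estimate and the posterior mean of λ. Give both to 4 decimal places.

λ_MAP = 4.3861, E[λ|data] = 4.4851

Σ counts = 44. Posterior: Gamma(shape = 1.3+44 = 45.3, rate = 2.1+8 = 10.1).
Mode = (α−1)/β = 44.3/10.1 = 4.3861.
Mean = α/β = 45.3/10.1 = 4.4851.
The posterior is right-skewed, so the mean exceeds the mode.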